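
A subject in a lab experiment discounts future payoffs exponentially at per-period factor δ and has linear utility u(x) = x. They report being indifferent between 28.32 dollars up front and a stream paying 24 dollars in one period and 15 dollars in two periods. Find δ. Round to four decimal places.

δ ≈ 0.7900

The stream is worth 24δ + 15δ² today, so 24δ + 15δ² = 28.32.
Rearranged: 15δ² + 24δ − 28.32 = 0.
By the quadratic formula (taking the positive root), δ = (−24 + √2275.20) / 30 ≈ 0.7900.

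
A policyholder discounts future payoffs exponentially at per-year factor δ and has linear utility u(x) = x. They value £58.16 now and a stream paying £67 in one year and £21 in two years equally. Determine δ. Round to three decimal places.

δ ≈ 0.710

Present value of the stream is 67·δ + 21·δ². Indifference gives 67δ + 21δ² = 58.16.
Rearranged: 21δ² + 67δ − 58.16 = 0.
By the quadratic formula (taking the positive root), δ = (−67 + √9374.44) / 42 ≈ 0.710.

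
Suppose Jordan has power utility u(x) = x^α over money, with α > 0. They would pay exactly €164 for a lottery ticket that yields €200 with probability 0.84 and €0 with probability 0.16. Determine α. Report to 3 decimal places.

Since u(0) = 0, the lottery's EU is 0.84·200^α.
Setting u(164) equal to that: 164^α = 0.84·200^α ⇒ (164/200)^α = 0.84.
Take logs: α = ln 0.84 / ln(164/200) ≈ 0.87857.

α ≈ 0.879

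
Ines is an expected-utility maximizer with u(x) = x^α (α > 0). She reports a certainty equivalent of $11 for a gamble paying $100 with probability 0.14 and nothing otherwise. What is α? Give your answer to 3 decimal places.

α ≈ 0.891

The lottery's expected utility is 0.14·u(100) + 0.86·u(0) = 0.14·100^α (since u(0) = 0 for α > 0).
Setting u(11) equal to that: 11^α = 0.14·100^α ⇒ (11/100)^α = 0.14.
Take logs: α = ln 0.14 / ln(11/100) ≈ 0.89074.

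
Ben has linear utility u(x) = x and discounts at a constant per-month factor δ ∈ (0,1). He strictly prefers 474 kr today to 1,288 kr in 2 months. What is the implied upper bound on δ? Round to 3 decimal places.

δ < 0.607

The preference means 474 > δ^2·1288.
Dividing by 1288: δ^2 < 0.36801. Both sides are positive, so the square root keeps the direction.
δ < (474/1288)^(1/2) ≈ 0.607.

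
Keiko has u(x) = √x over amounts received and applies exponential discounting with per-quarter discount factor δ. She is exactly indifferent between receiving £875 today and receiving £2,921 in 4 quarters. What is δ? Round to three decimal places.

δ ≈ 0.860

The payoff in 4 quarters is discounted by δ^4, so u(875) = δ^4·u(2921) and δ^4 = u(875)/u(2921).
With u(x) = √x: δ^4 = √875/√2921 = √(875/2921) = 0.54732.
So δ = 0.54732^(1/4) ≈ 0.860.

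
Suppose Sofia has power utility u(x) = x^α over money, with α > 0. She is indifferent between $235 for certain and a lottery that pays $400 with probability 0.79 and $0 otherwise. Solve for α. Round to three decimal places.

EU(lottery) = 0.79·400^α + 0.21·0 = 0.79·400^α.
Setting u(235) equal to that: 235^α = 0.79·400^α ⇒ (235/400)^α = 0.79.
Taking logs: α·ln(235/400) = ln(0.79), so α = -0.235722 / -0.531879 ≈ 0.443.

α ≈ 0.443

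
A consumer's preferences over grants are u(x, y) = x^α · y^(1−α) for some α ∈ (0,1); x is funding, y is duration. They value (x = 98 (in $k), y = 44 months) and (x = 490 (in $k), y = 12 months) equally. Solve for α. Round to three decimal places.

α ≈ 0.447

Indifference: 98^α · 44^(1−α) = 490^α · 12^(1−α).
(98/490)^α = (12/44)^(1−α); take logs: α·ln(98/490) = (1−α)·ln(12/44), i.e. α·-1.609438 = (1−α)·-1.299283.
So α/(1−α) = (-1.299283)/(-1.609438) = 0.807290, and α = 0.807290/1.807290 ≈ 0.447.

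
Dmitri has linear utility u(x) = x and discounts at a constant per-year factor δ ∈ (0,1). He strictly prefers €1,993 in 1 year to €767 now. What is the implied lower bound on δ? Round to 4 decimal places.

Comparing present values: 767 < δ·1993.
Dividing through by 1993 gives δ > 0.38485.

δ > 0.3848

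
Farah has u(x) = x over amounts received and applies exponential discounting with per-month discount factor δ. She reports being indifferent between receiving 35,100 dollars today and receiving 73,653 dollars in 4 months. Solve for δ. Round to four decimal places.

Indifference means u(35100) = δ^4 · u(73653), so δ^4 = u(35100)/u(73653).
With u(x) = x: δ^4 = 35100/73653 = 0.47656.
Taking the 4th root: δ = 0.47656^(1/4) ≈ 0.8309.

δ ≈ 0.8309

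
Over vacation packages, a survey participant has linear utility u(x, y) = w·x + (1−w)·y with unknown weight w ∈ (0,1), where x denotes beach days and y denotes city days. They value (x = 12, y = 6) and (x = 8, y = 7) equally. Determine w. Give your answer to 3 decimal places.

w = 0.200

Indifference: w·12 + (1−w)·6 = w·8 + (1−w)·7.
Collecting terms: w·4 = (1−w)·1.
Hence w = 1/(4+1) = 1/5 = 0.200.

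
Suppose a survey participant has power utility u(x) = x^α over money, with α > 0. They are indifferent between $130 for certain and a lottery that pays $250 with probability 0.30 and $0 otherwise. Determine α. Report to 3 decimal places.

α ≈ 1.841

EU(lottery) = 0.30·250^α + 0.70·0 = 0.30·250^α.
Equating: 130^α = 0.30·250^α, i.e. 0.5200^α = 0.30.
Taking logs: α·ln(130/250) = ln(0.30), so α = -1.203973 / -0.653926 ≈ 1.841.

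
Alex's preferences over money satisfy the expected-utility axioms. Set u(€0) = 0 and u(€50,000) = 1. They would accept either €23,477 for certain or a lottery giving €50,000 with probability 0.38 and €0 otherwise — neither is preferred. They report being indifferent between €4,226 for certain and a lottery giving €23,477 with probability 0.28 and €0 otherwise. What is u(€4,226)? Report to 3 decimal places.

0.106

First, u(€23,477) = 0.38·u(€50,000) + 0.62·u(€0) = 0.38.
Then u(€4,226) = 0.28·u(€23,477) + 0.72·u(€0) = 0.28·0.38 + 0.72·0.00 = 0.1064.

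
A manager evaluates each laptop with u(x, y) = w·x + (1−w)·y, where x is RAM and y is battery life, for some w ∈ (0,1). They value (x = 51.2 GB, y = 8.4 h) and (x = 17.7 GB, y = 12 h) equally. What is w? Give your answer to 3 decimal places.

w = 0.097

Equating utilities: w·51.2 + (1−w)·8.4 = w·17.7 + (1−w)·12.
w·(51.2−17.7) = (1−w)·(12−8.4), i.e. w·33.5 = (1−w)·3.6.
Hence w = 3.6/(33.5+3.6) = 3.6/37.1 = 0.097.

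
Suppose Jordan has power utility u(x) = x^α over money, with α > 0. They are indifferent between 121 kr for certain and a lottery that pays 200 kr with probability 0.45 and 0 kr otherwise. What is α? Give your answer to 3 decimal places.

EU(lottery) = 0.45·200^α + 0.55·0 = 0.45·200^α.
Indifference: 121^α = 0.45·200^α, so (121/200)^α = 0.45.
α = ln(0.45) / ln(121/200) = -0.798508/-0.502527 ≈ 1.589.

α ≈ 1.589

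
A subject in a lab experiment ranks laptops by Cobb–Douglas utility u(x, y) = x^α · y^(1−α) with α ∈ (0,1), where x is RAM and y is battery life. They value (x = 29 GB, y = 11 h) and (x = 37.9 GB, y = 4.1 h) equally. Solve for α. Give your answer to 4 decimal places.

α ≈ 0.7867

Indifference: 29^α · 11^(1−α) = 37.9^α · 4.1^(1−α).
Rearrange to (29/37.9)^α = (4.1/11)^(1−α) and take logs: α·-0.2676553 = (1−α)·-0.9869083.
Thus α·(-1.2545636) = -0.9869083, so α = -0.9869083/-1.2545636 ≈ 0.7867.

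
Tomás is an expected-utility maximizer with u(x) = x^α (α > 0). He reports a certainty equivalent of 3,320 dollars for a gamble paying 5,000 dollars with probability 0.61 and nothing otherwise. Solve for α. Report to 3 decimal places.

α ≈ 1.207

EU(lottery) = 0.61·5000^α + 0.39·0 = 0.61·5000^α.
Setting u(3320) equal to that: 3320^α = 0.61·5000^α ⇒ (3320/5000)^α = 0.61.
Take logs: α = ln 0.61 / ln(3320/5000) ≈ 1.20715.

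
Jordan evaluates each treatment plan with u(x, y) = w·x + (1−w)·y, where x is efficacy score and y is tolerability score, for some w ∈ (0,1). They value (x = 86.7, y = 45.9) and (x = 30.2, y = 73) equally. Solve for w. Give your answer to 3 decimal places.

Equating utilities: w·86.7 + (1−w)·45.9 = w·30.2 + (1−w)·73.
Rearranging, 56.5·w − 27.1·(1−w) = 0.
Hence w = 27.1/(56.5+27.1) = 27.1/83.6 = 0.324.

w = 0.324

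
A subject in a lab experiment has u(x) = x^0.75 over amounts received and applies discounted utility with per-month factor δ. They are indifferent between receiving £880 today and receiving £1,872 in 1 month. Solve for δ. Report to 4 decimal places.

δ ≈ 0.5677

Indifference means u(880) = δ · u(1872), so δ = u(880)/u(1872).
Since u(x) = x^0.75, δ = (880/1872)^0.75 = 0.47009^0.75 = 0.56772.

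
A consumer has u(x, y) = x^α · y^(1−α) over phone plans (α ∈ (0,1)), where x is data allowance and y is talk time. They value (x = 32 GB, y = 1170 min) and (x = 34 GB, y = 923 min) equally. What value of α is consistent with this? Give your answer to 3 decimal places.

Set the two utilities equal: 32^α·1170^(1−α) = 34^α·923^(1−α).
Rearrange to (32/34)^α = (923/1170)^(1−α) and take logs: α·-0.060625 = (1−α)·-0.237130.
Thus α·(-0.297755) = -0.237130, so α = -0.237130/-0.297755 ≈ 0.796.

α ≈ 0.796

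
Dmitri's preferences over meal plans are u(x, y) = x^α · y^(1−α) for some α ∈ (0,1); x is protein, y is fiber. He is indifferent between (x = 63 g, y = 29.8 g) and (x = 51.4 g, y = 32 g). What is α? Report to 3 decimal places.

α ≈ 0.259

The Cobb–Douglas utilities coincide, so 63^α·29.8^(1−α) = 51.4^α·32^(1−α).
Taking logs: α·ln 63 + (1−α)·ln 29.8 = α·ln 51.4 + (1−α)·ln 32, i.e. α·0.203497 = (1−α)·0.071228.
Thus α·(0.274725) = 0.071228, so α = 0.071228/0.274725 ≈ 0.259.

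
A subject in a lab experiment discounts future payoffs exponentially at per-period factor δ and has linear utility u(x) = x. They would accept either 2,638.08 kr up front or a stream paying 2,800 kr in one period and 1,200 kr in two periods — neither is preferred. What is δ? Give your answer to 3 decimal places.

Present value of the stream is 2800·δ + 1200·δ². Indifference gives 2800δ + 1200δ² = 2638.08.
So 1200δ² + 2800δ − 2638.08 = 0.
δ = (−2800 + √(2800² + 4·1200·2638.08)) / (2·1200) = (−2800 + √20502784.00) / 2400 ≈ 0.720.

δ ≈ 0.720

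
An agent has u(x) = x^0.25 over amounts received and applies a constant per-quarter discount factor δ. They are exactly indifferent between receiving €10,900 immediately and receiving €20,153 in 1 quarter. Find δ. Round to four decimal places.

Indifference means u(10900) = δ · u(20153), so δ = u(10900)/u(20153).
Since u(x) = x^0.25, δ = (10900/20153)^0.25 = 0.54086^0.25 = 0.85757.

δ ≈ 0.8576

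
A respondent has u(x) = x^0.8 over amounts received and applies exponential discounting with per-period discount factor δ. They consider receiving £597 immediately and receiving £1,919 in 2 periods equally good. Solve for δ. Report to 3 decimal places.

Equating discounted utilities: u(597) = δ^2·u(1919) ⇒ δ^2 = u(597)/u(1919).
Since u(x) = x^0.8, δ^2 = (597/1919)^0.8 = 0.31110^0.8 = 0.39293.
Taking the square root: δ = 0.39293^(1/2) ≈ 0.627.

δ ≈ 0.627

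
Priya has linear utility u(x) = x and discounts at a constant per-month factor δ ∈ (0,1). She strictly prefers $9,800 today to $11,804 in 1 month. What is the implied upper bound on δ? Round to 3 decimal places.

δ < 0.830

The preference means 9800 > δ·11804.
So δ < 9800/11804 = 0.83023.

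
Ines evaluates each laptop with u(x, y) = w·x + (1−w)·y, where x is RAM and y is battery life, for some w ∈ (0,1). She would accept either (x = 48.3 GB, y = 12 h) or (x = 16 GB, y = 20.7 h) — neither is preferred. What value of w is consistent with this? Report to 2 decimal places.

w = 0.21

u(48.3,12) = u(16,20.7) means w·48.3 + (1−w)·12 = w·16 + (1−w)·20.7.
Rearranging, 32.3·w − 8.7·(1−w) = 0.
The marginal rate of substitution is 8.7/32.3, so w = 8.7/(32.3+8.7) = 0.21.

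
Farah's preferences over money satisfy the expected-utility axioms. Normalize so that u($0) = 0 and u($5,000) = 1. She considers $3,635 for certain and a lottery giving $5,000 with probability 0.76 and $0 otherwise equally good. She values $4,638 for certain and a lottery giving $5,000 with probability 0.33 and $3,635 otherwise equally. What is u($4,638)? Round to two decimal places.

From the first indifference, u($3,635) = 0.76·u($5,000) + 0.24·u($0) = 0.76·1 + 0.24·0 = 0.76.
Then u($4,638) = 0.33·u($5,000) + 0.67·u($3,635) = 0.33·1.00 + 0.67·0.76 = 0.8392.

0.84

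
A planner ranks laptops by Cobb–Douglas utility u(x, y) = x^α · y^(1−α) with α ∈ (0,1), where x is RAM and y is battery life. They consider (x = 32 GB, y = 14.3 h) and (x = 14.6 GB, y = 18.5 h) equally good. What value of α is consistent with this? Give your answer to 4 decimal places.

The Cobb–Douglas utilities coincide, so 32^α·14.3^(1−α) = 14.6^α·18.5^(1−α).
Rearrange to (32/14.6)^α = (18.5/14.3)^(1−α) and take logs: α·0.7847144 = (1−α)·0.2575112.
With A = 0.7847144 and B = 0.2575112: α·A = (1−α)·B, so α = B/(A+B) = 0.2575112/1.0422256 ≈ 0.2471.

α ≈ 0.2471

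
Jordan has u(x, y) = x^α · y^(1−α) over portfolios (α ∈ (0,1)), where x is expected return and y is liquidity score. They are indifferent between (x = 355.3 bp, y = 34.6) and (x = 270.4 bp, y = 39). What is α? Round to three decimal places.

Set the two utilities equal: 355.3^α·34.6^(1−α) = 270.4^α·39^(1−α).
Rearrange to (355.3/270.4)^α = (39/34.6)^(1−α) and take logs: α·0.273060 = (1−α)·0.119708.
With A = 0.273060 and B = 0.119708: α·A = (1−α)·B, so α = B/(A+B) = 0.119708/0.392768 ≈ 0.305.

α ≈ 0.305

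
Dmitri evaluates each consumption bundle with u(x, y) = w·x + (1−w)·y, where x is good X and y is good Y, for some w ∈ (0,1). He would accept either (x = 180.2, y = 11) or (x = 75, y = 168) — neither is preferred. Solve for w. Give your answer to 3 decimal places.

w = 0.599

Equating utilities: w·180.2 + (1−w)·11 = w·75 + (1−w)·168.
w·(180.2−75) = (1−w)·(168−11), i.e. w·105.2 = (1−w)·157.
Hence w = 157/(105.2+157) = 157/262.2 = 0.599.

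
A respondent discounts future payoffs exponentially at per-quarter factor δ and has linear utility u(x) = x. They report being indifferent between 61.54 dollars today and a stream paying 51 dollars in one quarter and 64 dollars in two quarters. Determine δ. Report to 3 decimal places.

Present value of the stream is 51·δ + 64·δ². Indifference gives 51δ + 64δ² = 61.54.
So 64δ² + 51δ − 61.54 = 0.
δ = (−51 + √(51² + 4·64·61.54)) / (2·64) = (−51 + √18355.24) / 128 ≈ 0.660.

δ ≈ 0.660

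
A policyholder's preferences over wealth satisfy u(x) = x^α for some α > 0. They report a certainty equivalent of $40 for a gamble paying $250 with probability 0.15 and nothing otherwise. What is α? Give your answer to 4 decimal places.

α ≈ 1.0352

The lottery's expected utility is 0.15·u(250) + 0.85·u(0) = 0.15·250^α (since u(0) = 0 for α > 0).
Indifference: 40^α = 0.15·250^α, so (40/250)^α = 0.15.
Take logs: α = ln 0.15 / ln(40/250) ≈ 1.035217.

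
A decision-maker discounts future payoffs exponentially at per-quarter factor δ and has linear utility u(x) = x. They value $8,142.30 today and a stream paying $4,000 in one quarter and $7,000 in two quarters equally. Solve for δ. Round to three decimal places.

δ ≈ 0.830

Equating present values: 8142.30 = 4000δ + 7000δ².
That is, 7000δ² + 4000δ − 8142.30 = 0, a quadratic in δ.
δ = (−4000 + √(4000² + 4·7000·8142.30)) / (2·7000) = (−4000 + √243984400.00) / 14000 ≈ 0.830.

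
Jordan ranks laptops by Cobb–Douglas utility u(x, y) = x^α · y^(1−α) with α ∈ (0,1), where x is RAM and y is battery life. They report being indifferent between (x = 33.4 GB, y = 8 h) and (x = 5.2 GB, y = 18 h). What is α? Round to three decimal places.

Set the two utilities equal: 33.4^α·8^(1−α) = 5.2^α·18^(1−α).
Rearrange to (33.4/5.2)^α = (18/8)^(1−α) and take logs: α·1.859897 = (1−α)·0.810930.
With A = 1.859897 and B = 0.810930: α·A = (1−α)·B, so α = B/(A+B) = 0.810930/2.670827 ≈ 0.304.

α ≈ 0.304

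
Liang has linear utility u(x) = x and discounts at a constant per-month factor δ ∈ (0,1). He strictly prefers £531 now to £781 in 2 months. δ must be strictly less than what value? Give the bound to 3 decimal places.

The preference means 531 > δ^2·781.
Dividing by 781: δ^2 < 0.67990. Both sides are positive, so the square root keeps the direction.
δ < (531/781)^(1/2) ≈ 0.825.

δ < 0.825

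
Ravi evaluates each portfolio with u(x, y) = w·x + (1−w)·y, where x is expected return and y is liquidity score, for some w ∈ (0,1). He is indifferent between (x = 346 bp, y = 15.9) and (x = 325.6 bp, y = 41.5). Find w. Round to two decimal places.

w = 0.56

Indifference: w·346 + (1−w)·15.9 = w·325.6 + (1−w)·41.5.
Collecting terms: w·20.4 = (1−w)·25.6.
The marginal rate of substitution is 25.6/20.4, so w = 25.6/(20.4+25.6) = 0.56.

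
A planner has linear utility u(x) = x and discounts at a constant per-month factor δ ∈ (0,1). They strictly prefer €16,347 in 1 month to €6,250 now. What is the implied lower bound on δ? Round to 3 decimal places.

δ > 0.382

Under u(x) = x this choice says 6250 < δ·16347.
So δ > 6250/16347 = 0.38233.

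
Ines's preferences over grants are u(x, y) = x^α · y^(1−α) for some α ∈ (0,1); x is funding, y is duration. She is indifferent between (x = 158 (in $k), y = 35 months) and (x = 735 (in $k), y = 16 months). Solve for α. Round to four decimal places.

α ≈ 0.3374

Indifference: 158^α · 35^(1−α) = 735^α · 16^(1−α).
Rearrange to (158/735)^α = (16/35)^(1−α) and take logs: α·-1.5372755 = (1−α)·-0.7827593.
With A = -1.5372755 and B = -0.7827593: α·A = (1−α)·B, so α = B/(A+B) = -0.7827593/-2.3200348 ≈ 0.3374.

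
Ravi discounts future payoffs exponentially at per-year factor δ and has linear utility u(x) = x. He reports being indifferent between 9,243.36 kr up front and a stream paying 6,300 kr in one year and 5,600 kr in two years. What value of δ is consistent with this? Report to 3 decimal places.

δ ≈ 0.840

Equating present values: 9243.36 = 6300δ + 5600δ².
So 5600δ² + 6300δ − 9243.36 = 0.
The positive root is δ = [−6300 + √(6300² + 4·5600·9243.36)] / (2·5600) = (−6300 + 15708.000)/11200 ≈ 0.840.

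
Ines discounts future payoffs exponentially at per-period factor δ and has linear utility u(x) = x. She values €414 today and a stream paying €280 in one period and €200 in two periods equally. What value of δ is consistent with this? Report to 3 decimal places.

δ ≈ 0.900

Present value of the stream is 280·δ + 200·δ². Indifference gives 280δ + 200δ² = 414.
So 200δ² + 280δ − 414 = 0.
δ = (−280 + √(280² + 4·200·414)) / (2·200) = (−280 + √409600.00) / 400 ≈ 0.900.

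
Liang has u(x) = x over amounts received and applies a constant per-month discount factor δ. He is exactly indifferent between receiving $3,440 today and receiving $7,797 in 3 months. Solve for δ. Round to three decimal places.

δ ≈ 0.761

Indifference means u(3440) = δ^3 · u(7797), so δ^3 = u(3440)/u(7797).
With u(x) = x: δ^3 = 3440/7797 = 0.44120.
Hence δ = (0.44120)^(1/3) = 0.76128.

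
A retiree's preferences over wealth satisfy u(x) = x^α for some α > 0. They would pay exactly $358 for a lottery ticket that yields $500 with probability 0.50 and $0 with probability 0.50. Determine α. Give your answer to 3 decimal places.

α ≈ 2.075

EU(lottery) = 0.50·500^α + 0.50·0 = 0.50·500^α.
Equating: 358^α = 0.50·500^α, i.e. 0.7160^α = 0.50.
Taking logs: α·ln(358/500) = ln(0.50), so α = -0.693147 / -0.334075 ≈ 2.075.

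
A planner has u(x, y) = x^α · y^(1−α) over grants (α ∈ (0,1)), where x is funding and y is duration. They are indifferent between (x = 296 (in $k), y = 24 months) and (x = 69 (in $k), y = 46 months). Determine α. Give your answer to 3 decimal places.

Indifference: 296^α · 24^(1−α) = 69^α · 46^(1−α).
Rearrange to (296/69)^α = (46/24)^(1−α) and take logs: α·1.456253 = (1−α)·0.650588.
Thus α·(2.106841) = 0.650588, so α = 0.650588/2.106841 ≈ 0.309.

α ≈ 0.309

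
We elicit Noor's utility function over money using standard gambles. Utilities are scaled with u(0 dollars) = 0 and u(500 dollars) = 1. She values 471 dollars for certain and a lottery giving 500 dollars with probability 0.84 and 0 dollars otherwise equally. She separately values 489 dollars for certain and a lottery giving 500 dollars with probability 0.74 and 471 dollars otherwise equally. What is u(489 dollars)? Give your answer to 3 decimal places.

First, u(471 dollars) = 0.84·u(500 dollars) + 0.16·u(0 dollars) = 0.84.
The second indifference gives u(489 dollars) = 0.74·u(500 dollars) + 0.26·u(471 dollars) = 0.74·1.00 + 0.26·0.84 = 0.9584.

0.958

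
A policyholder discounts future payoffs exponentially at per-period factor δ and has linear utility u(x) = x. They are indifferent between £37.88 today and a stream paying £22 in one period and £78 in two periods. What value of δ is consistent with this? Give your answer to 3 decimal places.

Equating present values: 37.88 = 22δ + 78δ².
So 78δ² + 22δ − 37.88 = 0.
By the quadratic formula (taking the positive root), δ = (−22 + √12302.56) / 156 ≈ 0.570.

δ ≈ 0.570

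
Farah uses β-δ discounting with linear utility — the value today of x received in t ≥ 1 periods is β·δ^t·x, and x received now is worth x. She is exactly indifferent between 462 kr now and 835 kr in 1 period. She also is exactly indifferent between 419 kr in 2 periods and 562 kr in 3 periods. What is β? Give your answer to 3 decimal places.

β ≈ 0.742

From the later pair, β·δ^2·419 = β·δ^3·562; dividing through, δ = 419/562 = 0.74555.
Now use the now-vs-future pair: 462 = β·δ·835 gives β = 462/(0.74555·835) ≈ 0.742.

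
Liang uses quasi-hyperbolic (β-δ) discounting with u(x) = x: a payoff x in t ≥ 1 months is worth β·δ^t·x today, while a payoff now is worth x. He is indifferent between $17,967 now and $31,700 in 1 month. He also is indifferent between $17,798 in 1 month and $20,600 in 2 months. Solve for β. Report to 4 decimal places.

Both payoffs in the second observation are in the future, so β drops out: δ^1·17798 = δ^2·20600 ⇒ δ = 17798/20600 = 0.86398.
Substituting δ into 17967 = β·δ·31700: β = 17967/(27388.184) ≈ 0.6560.

β ≈ 0.6560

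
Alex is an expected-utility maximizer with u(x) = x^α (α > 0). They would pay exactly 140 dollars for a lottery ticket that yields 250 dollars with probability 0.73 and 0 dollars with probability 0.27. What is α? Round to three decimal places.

α ≈ 0.543

EU(lottery) = 0.73·250^α + 0.27·0 = 0.73·250^α.
Setting u(140) equal to that: 140^α = 0.73·250^α ⇒ (140/250)^α = 0.73.
Taking logs: α·ln(140/250) = ln(0.73), so α = -0.314711 / -0.579818 ≈ 0.543.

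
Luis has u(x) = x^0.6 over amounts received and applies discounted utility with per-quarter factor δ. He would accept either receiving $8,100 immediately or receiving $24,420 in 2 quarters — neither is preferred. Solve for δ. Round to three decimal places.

Indifference means u(8100) = δ^2 · u(24420), so δ^2 = u(8100)/u(24420).
With u(x) = x^0.6: δ^2 = 8100^0.6/24420^0.6 = (8100/24420)^0.6 = 0.51576.
Hence δ = (0.51576)^(1/2) = 0.71816.

δ ≈ 0.718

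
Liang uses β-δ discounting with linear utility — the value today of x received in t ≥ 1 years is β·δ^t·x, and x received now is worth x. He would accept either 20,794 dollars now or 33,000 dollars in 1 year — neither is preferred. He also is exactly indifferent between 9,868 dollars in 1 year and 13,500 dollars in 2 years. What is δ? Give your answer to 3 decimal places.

δ ≈ 0.731

Both payoffs in the second observation are in the future, so β drops out: δ^1·9868 = δ^2·13500 ⇒ δ = 9868/13500 = 0.73096.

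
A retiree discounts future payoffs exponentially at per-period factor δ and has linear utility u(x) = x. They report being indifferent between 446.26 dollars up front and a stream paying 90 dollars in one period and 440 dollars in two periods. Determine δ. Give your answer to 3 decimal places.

δ ≈ 0.910

Present value of the stream is 90·δ + 440·δ². Indifference gives 90δ + 440δ² = 446.26.
So 440δ² + 90δ − 446.26 = 0.
δ = (−90 + √(90² + 4·440·446.26)) / (2·440) = (−90 + √793517.60) / 880 ≈ 0.910.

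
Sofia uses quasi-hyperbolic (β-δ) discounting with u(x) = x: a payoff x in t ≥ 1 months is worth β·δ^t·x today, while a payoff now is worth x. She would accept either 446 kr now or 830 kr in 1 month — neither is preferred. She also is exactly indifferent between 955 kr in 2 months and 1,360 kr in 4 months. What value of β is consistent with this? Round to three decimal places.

The second indifference involves only future payoffs, so β cancels: β·δ^2·955 = β·δ^4·1360, giving δ^2 = 955/1360 = 0.70221, so δ = 0.83798.
Now use the now-vs-future pair: 446 = β·δ·830 gives β = 446/(0.83798·830) ≈ 0.641.

β ≈ 0.641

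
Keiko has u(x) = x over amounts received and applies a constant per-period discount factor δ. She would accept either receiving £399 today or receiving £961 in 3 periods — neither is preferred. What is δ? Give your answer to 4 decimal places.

Indifference means u(399) = δ^3 · u(961), so δ^3 = u(399)/u(961).
With u(x) = x: δ^3 = 399/961 = 0.41519.
So δ = 0.41519^(1/3) ≈ 0.7460.

δ ≈ 0.7460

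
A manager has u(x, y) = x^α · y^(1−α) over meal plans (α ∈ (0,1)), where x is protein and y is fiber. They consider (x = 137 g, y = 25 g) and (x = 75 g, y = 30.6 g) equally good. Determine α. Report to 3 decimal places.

α ≈ 0.251

Indifference: 137^α · 25^(1−α) = 75^α · 30.6^(1−α).
Taking logs: α·ln 137 + (1−α)·ln 25 = α·ln 75 + (1−α)·ln 30.6, i.e. α·0.602493 = (1−α)·0.202124.
With A = 0.602493 and B = 0.202124: α·A = (1−α)·B, so α = B/(A+B) = 0.202124/0.804617 ≈ 0.251.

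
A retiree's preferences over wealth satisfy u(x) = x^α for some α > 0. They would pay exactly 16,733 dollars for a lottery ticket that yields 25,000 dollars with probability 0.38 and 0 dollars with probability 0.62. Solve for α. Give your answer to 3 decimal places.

EU(lottery) = 0.38·25000^α + 0.62·0 = 0.38·25000^α.
Setting u(16733) equal to that: 16733^α = 0.38·25000^α ⇒ (16733/25000)^α = 0.38.
α = ln(0.38) / ln(16733/25000) = -0.967584/-0.401493 ≈ 2.410.

α ≈ 2.410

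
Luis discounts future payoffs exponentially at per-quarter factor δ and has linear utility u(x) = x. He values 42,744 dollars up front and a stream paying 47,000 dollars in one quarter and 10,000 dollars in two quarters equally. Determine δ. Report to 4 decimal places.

The stream is worth 47000δ + 10000δ² today, so 47000δ + 10000δ² = 42744.
That is, 10000δ² + 47000δ − 42744 = 0, a quadratic in δ.
The positive root is δ = [−47000 + √(47000² + 4·10000·42744)] / (2·10000) = (−47000 + 62600.000)/20000 ≈ 0.7800.

δ ≈ 0.7800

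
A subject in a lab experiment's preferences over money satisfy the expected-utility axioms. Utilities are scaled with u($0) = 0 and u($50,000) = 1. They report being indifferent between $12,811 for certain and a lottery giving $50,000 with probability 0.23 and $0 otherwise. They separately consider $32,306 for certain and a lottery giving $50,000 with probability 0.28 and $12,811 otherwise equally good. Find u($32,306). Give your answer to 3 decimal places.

0.446

First, u($12,811) = 0.23·u($50,000) + 0.77·u($0) = 0.23.
Then u($32,306) = 0.28·u($50,000) + 0.72·u($12,811) = 0.28·1.00 + 0.72·0.23 = 0.4456.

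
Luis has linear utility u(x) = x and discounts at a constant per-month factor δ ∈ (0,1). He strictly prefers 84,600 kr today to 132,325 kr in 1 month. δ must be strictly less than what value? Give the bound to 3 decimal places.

δ < 0.639

Under u(x) = x this choice says 84600 > δ·132325.
Dividing through by 132325 gives δ < 0.63933.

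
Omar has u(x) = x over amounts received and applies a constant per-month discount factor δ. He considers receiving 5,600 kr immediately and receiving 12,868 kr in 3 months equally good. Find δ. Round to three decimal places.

δ ≈ 0.758

The payoff in 3 months is discounted by δ^3, so u(5600) = δ^3·u(12868) and δ^3 = u(5600)/u(12868).
With u(x) = x: δ^3 = 5600/12868 = 0.43519.
So δ = 0.43519^(1/3) ≈ 0.758.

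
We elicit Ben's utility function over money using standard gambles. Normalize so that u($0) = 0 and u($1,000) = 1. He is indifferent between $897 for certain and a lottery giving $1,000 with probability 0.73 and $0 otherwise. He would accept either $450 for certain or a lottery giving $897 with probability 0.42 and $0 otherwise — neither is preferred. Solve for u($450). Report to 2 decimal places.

From the first indifference, u($897) = 0.73·u($1,000) + 0.27·u($0) = 0.73·1 + 0.27·0 = 0.73.
Chaining: u($450) = 0.42·0.73 + 0.58·0.00 = 0.3066.

0.31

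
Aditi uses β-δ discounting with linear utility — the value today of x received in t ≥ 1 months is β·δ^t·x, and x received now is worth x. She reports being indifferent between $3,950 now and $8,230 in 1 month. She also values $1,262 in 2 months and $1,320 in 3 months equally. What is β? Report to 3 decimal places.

β ≈ 0.502

From the later pair, β·δ^2·1262 = β·δ^3·1320; dividing through, δ = 1262/1320 = 0.95606.
Substituting δ into 3950 = β·δ·8230: β = 3950/(7868.379) ≈ 0.502.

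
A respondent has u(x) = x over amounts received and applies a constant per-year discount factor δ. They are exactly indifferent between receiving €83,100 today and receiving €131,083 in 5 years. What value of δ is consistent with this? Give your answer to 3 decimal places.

The payoff in 5 years is discounted by δ^5, so u(83100) = δ^5·u(131083) and δ^5 = u(83100)/u(131083).
With u(x) = x: δ^5 = 83100/131083 = 0.63395.
Hence δ = (0.63395)^(1/5) = 0.91287.

δ ≈ 0.913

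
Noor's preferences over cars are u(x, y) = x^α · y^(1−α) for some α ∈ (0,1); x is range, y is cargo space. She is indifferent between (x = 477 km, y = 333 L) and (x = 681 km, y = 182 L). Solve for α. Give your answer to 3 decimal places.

The Cobb–Douglas utilities coincide, so 477^α·333^(1−α) = 681^α·182^(1−α).
Taking logs: α·ln 477 + (1−α)·ln 333 = α·ln 681 + (1−α)·ln 182, i.e. α·-0.356046 = (1−α)·-0.604136.
With A = -0.356046 and B = -0.604136: α·A = (1−α)·B, so α = B/(A+B) = -0.604136/-0.960182 ≈ 0.629.

α ≈ 0.629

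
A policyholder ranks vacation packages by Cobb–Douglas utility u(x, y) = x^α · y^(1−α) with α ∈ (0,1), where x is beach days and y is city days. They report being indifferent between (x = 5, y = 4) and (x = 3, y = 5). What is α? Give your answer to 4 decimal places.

The Cobb–Douglas utilities coincide, so 5^α·4^(1−α) = 3^α·5^(1−α).
(5/3)^α = (5/4)^(1−α); take logs: α·ln(5/3) = (1−α)·ln(5/4), i.e. α·0.5108256 = (1−α)·0.2231436.
So α/(1−α) = (0.2231436)/(0.5108256) = 0.4368293, and α = 0.4368293/1.4368293 ≈ 0.3040.

α ≈ 0.3040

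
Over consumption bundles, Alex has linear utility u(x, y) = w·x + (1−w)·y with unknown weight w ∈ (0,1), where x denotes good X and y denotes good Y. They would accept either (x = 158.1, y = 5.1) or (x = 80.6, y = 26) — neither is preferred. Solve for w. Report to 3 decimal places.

w = 0.212

u(158.1,5.1) = u(80.6,26) means w·158.1 + (1−w)·5.1 = w·80.6 + (1−w)·26.
Rearranging, 77.5·w − 20.9·(1−w) = 0.
The marginal rate of substitution is 20.9/77.5, so w = 20.9/(77.5+20.9) = 0.212.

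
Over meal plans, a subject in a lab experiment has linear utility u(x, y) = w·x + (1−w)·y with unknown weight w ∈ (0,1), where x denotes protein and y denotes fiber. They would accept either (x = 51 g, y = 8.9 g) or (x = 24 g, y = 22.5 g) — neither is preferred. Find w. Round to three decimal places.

w = 0.335

Indifference: w·51 + (1−w)·8.9 = w·24 + (1−w)·22.5.
Collecting terms: w·27 = (1−w)·13.6.
Hence w = 13.6/(27+13.6) = 13.6/40.6 = 0.335.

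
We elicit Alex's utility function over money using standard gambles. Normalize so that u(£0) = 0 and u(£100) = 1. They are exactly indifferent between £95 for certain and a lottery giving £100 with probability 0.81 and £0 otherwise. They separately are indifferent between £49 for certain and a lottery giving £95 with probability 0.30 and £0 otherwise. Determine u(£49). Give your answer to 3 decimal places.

From the first indifference, u(£95) = 0.81·u(£100) + 0.19·u(£0) = 0.81·1 + 0.19·0 = 0.81.
The second indifference gives u(£49) = 0.30·u(£95) + 0.70·u(£0) = 0.30·0.81 + 0.70·0.00 = 0.2430.

0.243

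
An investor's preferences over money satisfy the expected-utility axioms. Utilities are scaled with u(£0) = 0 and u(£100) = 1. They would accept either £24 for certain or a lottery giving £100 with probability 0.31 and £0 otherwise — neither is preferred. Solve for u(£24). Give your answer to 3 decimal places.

0.310

By the standard-gamble method, u(£24) is just the indifference probability on the best outcome: 0.31.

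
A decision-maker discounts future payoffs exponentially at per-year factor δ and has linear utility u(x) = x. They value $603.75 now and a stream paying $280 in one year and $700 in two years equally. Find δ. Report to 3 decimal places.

Present value of the stream is 280·δ + 700·δ². Indifference gives 280δ + 700δ² = 603.75.
That is, 700δ² + 280δ − 603.75 = 0, a quadratic in δ.
The positive root is δ = [−280 + √(280² + 4·700·603.75)] / (2·700) = (−280 + 1330.000)/1400 ≈ 0.750.

δ ≈ 0.750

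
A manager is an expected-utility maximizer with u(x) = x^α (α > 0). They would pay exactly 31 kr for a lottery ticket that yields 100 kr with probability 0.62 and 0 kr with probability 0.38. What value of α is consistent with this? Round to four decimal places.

The lottery's expected utility is 0.62·u(100) + 0.38·u(0) = 0.62·100^α (since u(0) = 0 for α > 0).
Indifference: 31^α = 0.62·100^α, so (31/100)^α = 0.62.
α = ln(0.62) / ln(31/100) = -0.4780358/-1.1711830 ≈ 0.4082.

α ≈ 0.4082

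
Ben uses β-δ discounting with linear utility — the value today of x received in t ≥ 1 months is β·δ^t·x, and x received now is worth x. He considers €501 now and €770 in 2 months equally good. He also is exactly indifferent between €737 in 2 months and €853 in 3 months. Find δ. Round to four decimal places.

From the later pair, β·δ^2·737 = β·δ^3·853; dividing through, δ = 737/853 = 0.86401.

δ ≈ 0.8640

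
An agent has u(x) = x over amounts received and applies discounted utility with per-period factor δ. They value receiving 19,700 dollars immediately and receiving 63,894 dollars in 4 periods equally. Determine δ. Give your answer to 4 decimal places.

Indifference means u(19700) = δ^4 · u(63894), so δ^4 = u(19700)/u(63894).
With u(x) = x: δ^4 = 19700/63894 = 0.30832.
Hence δ = (0.30832)^(1/4) = 0.745163.

δ ≈ 0.7452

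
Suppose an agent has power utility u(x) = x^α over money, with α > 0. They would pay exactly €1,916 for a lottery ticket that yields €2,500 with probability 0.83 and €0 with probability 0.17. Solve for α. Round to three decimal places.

α ≈ 0.700

The lottery's expected utility is 0.83·u(2500) + 0.17·u(0) = 0.83·2500^α (since u(0) = 0 for α > 0).
Equating: 1916^α = 0.83·2500^α, i.e. 0.7664^α = 0.83.
Taking logs: α·ln(1916/2500) = ln(0.83), so α = -0.186330 / -0.266051 ≈ 0.700.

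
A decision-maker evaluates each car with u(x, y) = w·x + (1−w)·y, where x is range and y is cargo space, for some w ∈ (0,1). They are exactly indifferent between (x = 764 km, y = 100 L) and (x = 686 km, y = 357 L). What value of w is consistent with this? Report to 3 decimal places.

w = 0.767

Equating utilities: w·764 + (1−w)·100 = w·686 + (1−w)·357.
Collecting terms: w·78 = (1−w)·257.
So w/(1−w) = 257/78 = 3.2949, giving w = 257/(78+257) = 0.767.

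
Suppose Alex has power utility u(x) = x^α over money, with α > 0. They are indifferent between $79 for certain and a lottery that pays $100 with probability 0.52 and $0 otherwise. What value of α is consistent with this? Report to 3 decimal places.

EU(lottery) = 0.52·100^α + 0.48·0 = 0.52·100^α.
Equating: 79^α = 0.52·100^α, i.e. 0.7900^α = 0.52.
α = ln(0.52) / ln(79/100) = -0.653926/-0.235722 ≈ 2.774.

α ≈ 2.774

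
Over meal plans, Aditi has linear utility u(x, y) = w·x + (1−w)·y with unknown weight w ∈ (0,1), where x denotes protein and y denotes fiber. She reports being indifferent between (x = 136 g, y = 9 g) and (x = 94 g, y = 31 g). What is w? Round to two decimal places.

Indifference: w·136 + (1−w)·9 = w·94 + (1−w)·31.
Collecting terms: w·42 = (1−w)·22.
So w/(1−w) = 22/42 = 0.5238, giving w = 22/(42+22) = 0.34.

w = 0.34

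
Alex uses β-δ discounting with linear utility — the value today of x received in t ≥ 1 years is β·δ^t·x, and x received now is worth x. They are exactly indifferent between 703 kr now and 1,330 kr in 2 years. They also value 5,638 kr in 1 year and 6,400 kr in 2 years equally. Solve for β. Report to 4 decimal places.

The second indifference involves only future payoffs, so β cancels: β·δ^1·5638 = β·δ^2·6400, giving δ = 5638/6400 = 0.88094.
Substituting δ into 703 = β·δ^2·1330: β = 703/(1032.148) ≈ 0.6811.

β ≈ 0.6811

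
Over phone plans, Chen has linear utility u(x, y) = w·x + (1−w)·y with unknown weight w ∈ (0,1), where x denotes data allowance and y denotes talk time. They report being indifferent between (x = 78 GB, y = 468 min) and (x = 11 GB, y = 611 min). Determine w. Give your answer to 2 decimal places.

u(78,468) = u(11,611) means w·78 + (1−w)·468 = w·11 + (1−w)·611.
Rearranging, 67·w − 143·(1−w) = 0.
Hence w = 143/(67+143) = 143/210 = 0.68.

w = 0.68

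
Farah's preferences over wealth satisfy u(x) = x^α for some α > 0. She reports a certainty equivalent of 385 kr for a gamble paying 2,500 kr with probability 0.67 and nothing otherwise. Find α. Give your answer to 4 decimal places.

EU(lottery) = 0.67·2500^α + 0.33·0 = 0.67·2500^α.
Equating: 385^α = 0.67·2500^α, i.e. 0.1540^α = 0.67.
α = ln(0.67) / ln(385/2500) = -0.4004776/-1.8708027 ≈ 0.2141.

α ≈ 0.2141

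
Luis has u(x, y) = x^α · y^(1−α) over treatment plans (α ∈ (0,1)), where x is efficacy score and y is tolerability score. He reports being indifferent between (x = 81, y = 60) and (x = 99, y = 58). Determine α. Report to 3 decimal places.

Set the two utilities equal: 81^α·60^(1−α) = 99^α·58^(1−α).
Rearrange to (81/99)^α = (58/60)^(1−α) and take logs: α·-0.200671 = (1−α)·-0.033902.
Thus α·(-0.234573) = -0.033902, so α = -0.033902/-0.234573 ≈ 0.145.

α ≈ 0.145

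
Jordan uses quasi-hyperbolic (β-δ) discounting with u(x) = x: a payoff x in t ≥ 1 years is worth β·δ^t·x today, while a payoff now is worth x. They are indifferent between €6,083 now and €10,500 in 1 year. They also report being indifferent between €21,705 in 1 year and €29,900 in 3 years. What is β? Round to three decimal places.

β ≈ 0.680

From the later pair, β·δ^1·21705 = β·δ^3·29900; dividing through, δ^2 = 21705/29900 = 0.72592, so δ = 0.85201.
Substituting δ into 6083 = β·δ·10500: β = 6083/(8946.097) ≈ 0.680.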